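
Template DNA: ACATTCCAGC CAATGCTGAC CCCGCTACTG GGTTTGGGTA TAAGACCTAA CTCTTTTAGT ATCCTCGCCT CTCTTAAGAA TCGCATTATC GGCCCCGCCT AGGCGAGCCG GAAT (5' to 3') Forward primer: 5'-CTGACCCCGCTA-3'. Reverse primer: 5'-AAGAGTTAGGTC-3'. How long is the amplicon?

The forward primer matches the template at positions 16–27.
Reverse complement of the reverse primer: GACCTAACTCTT. This occurs on the top strand at positions 44–55.
Amplicon spans positions 16–55: 40 bp.

40 bp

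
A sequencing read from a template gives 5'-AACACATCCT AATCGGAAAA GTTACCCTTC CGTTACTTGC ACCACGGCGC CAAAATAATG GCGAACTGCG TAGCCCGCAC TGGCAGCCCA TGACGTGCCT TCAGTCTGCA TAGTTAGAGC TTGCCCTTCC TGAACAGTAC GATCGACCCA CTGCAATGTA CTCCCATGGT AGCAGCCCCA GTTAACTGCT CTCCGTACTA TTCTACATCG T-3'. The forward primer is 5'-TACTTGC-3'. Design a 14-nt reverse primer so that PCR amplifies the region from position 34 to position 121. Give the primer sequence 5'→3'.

The product's 3' end on the top strand is position 121.
The reverse primer anneals to the top strand over positions 108–121, i.e. to GCATAGTTAGAGCT.
Its sequence written 5'→3' is the reverse complement: AGCTCTAACTATGC.

5'-AGCTCTAACTATGC-3'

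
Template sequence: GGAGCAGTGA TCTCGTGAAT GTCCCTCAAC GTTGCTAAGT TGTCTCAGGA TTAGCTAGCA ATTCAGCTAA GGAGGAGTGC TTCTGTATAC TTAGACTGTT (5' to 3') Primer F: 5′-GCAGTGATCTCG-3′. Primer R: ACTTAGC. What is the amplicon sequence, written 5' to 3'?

The forward primer matches the template at positions 4–15.
The reverse primer's reverse complement is GCTAAGT, which matches the template at positions 34–40.
The product is the template from position 4 through 40 (37 bp).

5'-GCAGTGATCTCGTGAATGTCCCTCAACGTTGCTAAGT-3'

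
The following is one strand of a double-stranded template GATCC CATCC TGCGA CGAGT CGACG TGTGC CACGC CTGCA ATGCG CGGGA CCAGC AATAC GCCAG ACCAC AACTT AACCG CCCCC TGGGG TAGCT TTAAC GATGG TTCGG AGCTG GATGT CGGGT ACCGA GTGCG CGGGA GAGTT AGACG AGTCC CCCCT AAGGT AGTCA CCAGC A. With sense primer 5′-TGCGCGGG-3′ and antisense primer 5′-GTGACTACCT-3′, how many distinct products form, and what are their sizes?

The forward primer TGCGCGGG matches the top strand at positions 42–49, 132–139.
The reverse primer's reverse complement is AGGTAGTCAC, matching at positions 162–171.
Each forward site pairs with the reverse site to give a product ending at position 171: sizes 130, 40 bp.

Two products: 130 bp, 40 bp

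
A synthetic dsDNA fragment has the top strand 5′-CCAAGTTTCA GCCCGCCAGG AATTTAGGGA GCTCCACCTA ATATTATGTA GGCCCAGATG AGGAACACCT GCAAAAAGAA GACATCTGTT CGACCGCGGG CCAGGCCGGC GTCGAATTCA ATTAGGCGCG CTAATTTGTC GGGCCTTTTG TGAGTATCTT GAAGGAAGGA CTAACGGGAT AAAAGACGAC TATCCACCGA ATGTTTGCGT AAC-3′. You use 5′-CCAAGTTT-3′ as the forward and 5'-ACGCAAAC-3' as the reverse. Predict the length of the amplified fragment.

Forward primer CCAAGTTT is found on the top strand at positions 1–8.
The reverse primer's reverse complement is GTTTGCGT, which matches the template at positions 203–210.
Product length = (reverse-primer end) − (forward-primer start) + 1 = 210 − 1 + 1 = 210 bp.

210 bp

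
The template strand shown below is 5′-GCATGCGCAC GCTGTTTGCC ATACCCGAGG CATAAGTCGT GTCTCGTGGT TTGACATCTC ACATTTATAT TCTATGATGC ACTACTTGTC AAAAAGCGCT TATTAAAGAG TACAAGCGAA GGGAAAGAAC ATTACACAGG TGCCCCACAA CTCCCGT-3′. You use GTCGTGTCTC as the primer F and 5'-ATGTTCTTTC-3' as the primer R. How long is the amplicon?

Scanning the template, GTCGTGTCTC occurs at positions 36–45; this primer anneals to the bottom strand there with its 3' end pointing downstream.
The reverse primer's reverse complement is GAAAGAACAT, which matches the template at positions 123–132.
Product length = (reverse-primer end) − (forward-primer start) + 1 = 132 − 36 + 1 = 97 bp.

97 bp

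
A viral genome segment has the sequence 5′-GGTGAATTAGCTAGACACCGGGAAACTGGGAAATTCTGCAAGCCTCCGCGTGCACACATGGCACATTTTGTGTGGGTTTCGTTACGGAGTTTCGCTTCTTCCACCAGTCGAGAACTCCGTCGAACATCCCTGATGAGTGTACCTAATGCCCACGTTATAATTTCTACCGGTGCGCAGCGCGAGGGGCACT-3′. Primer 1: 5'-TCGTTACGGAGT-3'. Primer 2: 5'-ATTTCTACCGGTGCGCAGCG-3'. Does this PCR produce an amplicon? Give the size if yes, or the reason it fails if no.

No product — both primers anneal to the same strand and extend in the same direction.

Primer 1 (TCGTTACGGAGT) matches the top strand at positions 79–90 (3' end points downstream).
Primer 2 (ATTTCTACCGGTGCGCAGCG) also matches the top strand directly, at positions 160–179 — its reverse complement CGCTGCGCACCGGTAGAAAT is not present.
Both primers anneal to the bottom strand with 3' ends pointing the same way, so neither can prime synthesis back toward the other.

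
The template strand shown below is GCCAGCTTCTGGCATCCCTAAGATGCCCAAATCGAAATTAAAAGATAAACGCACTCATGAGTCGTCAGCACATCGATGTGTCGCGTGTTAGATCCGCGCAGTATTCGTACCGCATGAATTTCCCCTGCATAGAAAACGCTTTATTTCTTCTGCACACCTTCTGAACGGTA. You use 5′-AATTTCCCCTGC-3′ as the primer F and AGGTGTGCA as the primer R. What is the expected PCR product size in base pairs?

Forward primer AATTTCCCCTGC is found on the top strand at positions 117–128.
Taking the reverse complement of AGGTGTGCA gives TGCACACCT, found at positions 151–159 on the template; the primer anneals here to the top strand with its 3' end pointing upstream.
Amplicon spans positions 117–159: 43 bp.

43 bp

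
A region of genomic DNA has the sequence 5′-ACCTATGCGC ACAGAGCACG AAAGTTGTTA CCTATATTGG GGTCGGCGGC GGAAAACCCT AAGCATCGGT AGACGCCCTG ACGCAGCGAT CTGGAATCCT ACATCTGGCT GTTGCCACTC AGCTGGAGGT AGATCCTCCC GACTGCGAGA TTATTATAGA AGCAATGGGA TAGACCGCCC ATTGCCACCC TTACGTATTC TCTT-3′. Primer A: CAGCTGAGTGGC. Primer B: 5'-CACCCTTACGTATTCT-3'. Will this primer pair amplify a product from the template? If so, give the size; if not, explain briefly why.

No product — the primers' 3' ends point away from each other.

Primer A (CAGCTGAGTGGC) has reverse complement GCCACTCAGCTG, which matches the top strand at positions 114–125; primer A anneals to the top strand there with its 3' end pointing upstream toward position 114.
Primer B (CACCCTTACGTATTCT) matches the top strand directly at positions 186–201; it anneals to the bottom strand with its 3' end pointing downstream toward position 201.
The 3' ends diverge (primer A extends toward position 1, primer B toward position 204), so the primers never converge on a shared product.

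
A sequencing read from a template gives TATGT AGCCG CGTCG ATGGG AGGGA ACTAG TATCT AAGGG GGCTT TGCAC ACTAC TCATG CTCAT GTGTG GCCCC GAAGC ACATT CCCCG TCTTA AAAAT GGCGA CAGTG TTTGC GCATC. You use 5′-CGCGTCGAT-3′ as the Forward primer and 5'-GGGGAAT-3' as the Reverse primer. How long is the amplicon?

81 bp

Forward primer CGCGTCGAT is found on the top strand at positions 9–17.
The reverse primer's reverse complement is ATTCCCC, which matches the template at positions 83–89.
Product length = (reverse-primer end) − (forward-primer start) + 1 = 89 − 9 + 1 = 81 bp.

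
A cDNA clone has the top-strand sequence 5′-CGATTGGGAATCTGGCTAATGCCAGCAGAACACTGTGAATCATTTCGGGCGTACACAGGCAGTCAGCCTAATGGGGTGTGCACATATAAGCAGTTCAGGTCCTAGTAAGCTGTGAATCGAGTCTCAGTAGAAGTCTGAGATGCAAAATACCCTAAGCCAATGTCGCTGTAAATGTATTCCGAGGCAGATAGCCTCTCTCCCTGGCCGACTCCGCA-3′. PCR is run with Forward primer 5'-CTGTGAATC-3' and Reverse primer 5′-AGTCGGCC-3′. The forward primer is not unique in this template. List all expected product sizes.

178 bp, 101 bp

The forward primer CTGTGAATC matches the top strand at positions 33–41, 110–118.
The reverse primer's reverse complement is GGCCGACT, matching at positions 203–210.
Each forward site pairs with the reverse site to give a product ending at position 210: sizes 178, 101 bp.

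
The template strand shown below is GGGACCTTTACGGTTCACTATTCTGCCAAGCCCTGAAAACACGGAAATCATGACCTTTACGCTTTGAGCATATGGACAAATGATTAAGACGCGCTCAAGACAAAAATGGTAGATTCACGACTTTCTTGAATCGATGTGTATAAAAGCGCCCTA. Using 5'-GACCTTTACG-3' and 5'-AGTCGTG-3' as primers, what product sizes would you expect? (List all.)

120 bp, 71 bp

The forward primer GACCTTTACG matches the top strand at positions 3–12, 52–61.
The reverse primer's reverse complement is CACGACT, matching at positions 116–122.
Each forward site pairs with the reverse site to give a product ending at position 122: sizes 120, 71 bp.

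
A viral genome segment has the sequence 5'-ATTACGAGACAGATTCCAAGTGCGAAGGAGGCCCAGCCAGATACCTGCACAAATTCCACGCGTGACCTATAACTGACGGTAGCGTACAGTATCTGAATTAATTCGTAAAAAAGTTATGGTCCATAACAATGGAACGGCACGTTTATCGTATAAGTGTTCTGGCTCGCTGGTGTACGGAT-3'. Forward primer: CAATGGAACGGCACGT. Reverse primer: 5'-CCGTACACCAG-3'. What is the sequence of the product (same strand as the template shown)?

Forward primer CAATGGAACGGCACGT is found on the top strand at positions 127–142.
The reverse primer's reverse complement is CTGGTGTACGG, which matches the template at positions 167–177.
The product is the template from position 127 through 177 (51 bp).

5'-CAATGGAACGGCACGTTTATCGTATAAGTGTTCTGGCTCGCTGGTGTACGG-3'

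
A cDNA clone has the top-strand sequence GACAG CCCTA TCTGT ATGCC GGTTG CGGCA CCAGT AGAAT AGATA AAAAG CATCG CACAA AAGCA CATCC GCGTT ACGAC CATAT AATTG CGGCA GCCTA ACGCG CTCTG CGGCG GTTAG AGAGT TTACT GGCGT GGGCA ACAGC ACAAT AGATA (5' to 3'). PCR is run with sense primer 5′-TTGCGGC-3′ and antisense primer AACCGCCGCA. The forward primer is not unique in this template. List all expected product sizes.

96 bp, 31 bp

The forward primer TTGCGGC matches the top strand at positions 23–29, 88–94.
The reverse primer's reverse complement is TGCGGCGGTT, matching at positions 109–118.
Each forward site pairs with the reverse site to give a product ending at position 118: sizes 96, 31 bp.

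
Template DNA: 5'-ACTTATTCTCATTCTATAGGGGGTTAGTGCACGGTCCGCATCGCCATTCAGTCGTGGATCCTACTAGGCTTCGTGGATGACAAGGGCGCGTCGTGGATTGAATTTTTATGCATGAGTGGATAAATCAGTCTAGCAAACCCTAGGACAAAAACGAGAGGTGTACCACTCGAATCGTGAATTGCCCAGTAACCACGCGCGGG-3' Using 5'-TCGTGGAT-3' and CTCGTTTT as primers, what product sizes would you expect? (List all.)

The forward primer TCGTGGAT matches the top strand at positions 52–59, 71–78, 91–98.
The reverse primer's reverse complement is AAAACGAG, matching at positions 148–155.
Each forward site pairs with the reverse site to give a product ending at position 155: sizes 104, 85, 65 bp.

104 bp, 85 bp, 65 bp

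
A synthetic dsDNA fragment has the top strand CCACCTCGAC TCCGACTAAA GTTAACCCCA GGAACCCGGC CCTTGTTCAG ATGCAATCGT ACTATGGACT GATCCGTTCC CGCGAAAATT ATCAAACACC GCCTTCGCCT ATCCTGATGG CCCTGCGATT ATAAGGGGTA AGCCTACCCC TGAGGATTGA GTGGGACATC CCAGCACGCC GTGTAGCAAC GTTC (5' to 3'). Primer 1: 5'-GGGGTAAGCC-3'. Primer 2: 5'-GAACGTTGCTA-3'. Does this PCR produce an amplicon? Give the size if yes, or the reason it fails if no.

Primer 1 (GGGGTAAGCC) matches the top strand at positions 135–144; it acts as a forward primer.
Primer 2's reverse complement is TAGCAACGTTC, matching the top strand at positions 184–194; it acts as a reverse primer.
The 3' ends face each other across positions 135–194, giving a 60 bp product.

Yes — a 60 bp product.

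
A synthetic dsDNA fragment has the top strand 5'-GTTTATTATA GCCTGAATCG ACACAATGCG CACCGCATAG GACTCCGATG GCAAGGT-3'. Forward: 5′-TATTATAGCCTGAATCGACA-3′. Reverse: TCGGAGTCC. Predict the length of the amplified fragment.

45 bp

Scanning the template, TATTATAGCCTGAATCGACA occurs at positions 4–23; this primer anneals to the bottom strand there with its 3' end pointing downstream.
Taking the reverse complement of TCGGAGTCC gives GGACTCCGA, found at positions 40–48 on the template; the primer anneals here to the top strand with its 3' end pointing upstream.
Amplicon spans positions 4–48: 45 bp.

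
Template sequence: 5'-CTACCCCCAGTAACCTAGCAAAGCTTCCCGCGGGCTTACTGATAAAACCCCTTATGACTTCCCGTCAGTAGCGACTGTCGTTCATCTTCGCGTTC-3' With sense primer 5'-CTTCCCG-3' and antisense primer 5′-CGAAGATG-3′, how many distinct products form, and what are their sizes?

Two products: 67 bp, 33 bp

The forward primer CTTCCCG matches the top strand at positions 24–30, 58–64.
The reverse primer's reverse complement is CATCTTCG, matching at positions 83–90.
Each forward site pairs with the reverse site to give a product ending at position 90: sizes 67, 33 bp.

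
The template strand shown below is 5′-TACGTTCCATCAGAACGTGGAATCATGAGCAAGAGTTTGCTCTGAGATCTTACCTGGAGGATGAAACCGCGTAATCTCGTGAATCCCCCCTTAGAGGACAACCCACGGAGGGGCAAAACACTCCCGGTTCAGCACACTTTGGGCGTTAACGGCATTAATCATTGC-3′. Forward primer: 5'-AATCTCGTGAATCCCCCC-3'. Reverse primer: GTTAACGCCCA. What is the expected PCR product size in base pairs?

78 bp

The forward primer matches the template at positions 73–90.
Taking the reverse complement of GTTAACGCCCA gives TGGGCGTTAAC, found at positions 140–150 on the template; the primer anneals here to the top strand with its 3' end pointing upstream.
The product runs from position 73 to position 150, so its length is 150 − 73 + 1 = 78 bp.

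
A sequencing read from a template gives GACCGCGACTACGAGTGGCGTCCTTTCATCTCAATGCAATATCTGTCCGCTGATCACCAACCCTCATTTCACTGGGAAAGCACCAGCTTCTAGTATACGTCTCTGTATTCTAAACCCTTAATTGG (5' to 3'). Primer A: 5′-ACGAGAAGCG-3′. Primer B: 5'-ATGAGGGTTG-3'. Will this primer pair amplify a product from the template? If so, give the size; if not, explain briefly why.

No product — primer A has no binding site in the template.

Primer A (ACGAGAAGCG) does not match the top strand, and its reverse complement CGCTTCTCGT does not match either.
With no annealing site for primer A, no amplification occurs.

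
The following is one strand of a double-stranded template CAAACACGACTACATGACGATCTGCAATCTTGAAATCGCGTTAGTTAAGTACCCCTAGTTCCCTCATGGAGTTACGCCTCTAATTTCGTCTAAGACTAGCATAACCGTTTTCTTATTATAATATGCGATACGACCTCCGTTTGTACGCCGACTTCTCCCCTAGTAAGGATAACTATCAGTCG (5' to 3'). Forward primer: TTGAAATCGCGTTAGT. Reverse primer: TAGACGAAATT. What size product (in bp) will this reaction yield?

63 bp

Scanning the template, TTGAAATCGCGTTAGT occurs at positions 30–45; this primer anneals to the bottom strand there with its 3' end pointing downstream.
The reverse primer's reverse complement is AATTTCGTCTA, which matches the template at positions 82–92.
Amplicon spans positions 30–92: 63 bp.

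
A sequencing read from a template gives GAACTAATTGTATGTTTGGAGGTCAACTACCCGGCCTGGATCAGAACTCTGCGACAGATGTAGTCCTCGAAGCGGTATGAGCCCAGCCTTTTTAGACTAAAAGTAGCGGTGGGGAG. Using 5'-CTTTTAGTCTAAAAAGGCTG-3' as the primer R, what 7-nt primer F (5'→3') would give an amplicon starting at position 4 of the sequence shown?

The reverse primer's reverse complement CAGCCTTTTTAGACTAAAAG matches the template at positions 84–103; the product starts at position 4.
The forward primer is identical to the top strand over positions 4–10: CTAATTG.

5'-CTAATTG-3'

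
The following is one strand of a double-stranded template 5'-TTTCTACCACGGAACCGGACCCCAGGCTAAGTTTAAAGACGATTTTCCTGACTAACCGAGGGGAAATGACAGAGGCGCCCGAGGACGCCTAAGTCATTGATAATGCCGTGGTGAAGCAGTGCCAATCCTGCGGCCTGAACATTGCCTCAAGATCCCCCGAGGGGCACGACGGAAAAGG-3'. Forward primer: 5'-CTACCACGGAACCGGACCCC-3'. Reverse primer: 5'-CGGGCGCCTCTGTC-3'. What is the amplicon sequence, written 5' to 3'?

5'-CTACCACGGAACCGGACCCCAGGCTAAGTTTAAAGACGATTTTCCTGACTAACCGAGGGGAAATGACAGAGGCGCCCG-3'

Scanning the template, CTACCACGGAACCGGACCCC occurs at positions 4–23; this primer anneals to the bottom strand there with its 3' end pointing downstream.
Taking the reverse complement of CGGGCGCCTCTGTC gives GACAGAGGCGCCCG, found at positions 68–81 on the template; the primer anneals here to the top strand with its 3' end pointing upstream.
The product is the template from position 4 through 81 (78 bp).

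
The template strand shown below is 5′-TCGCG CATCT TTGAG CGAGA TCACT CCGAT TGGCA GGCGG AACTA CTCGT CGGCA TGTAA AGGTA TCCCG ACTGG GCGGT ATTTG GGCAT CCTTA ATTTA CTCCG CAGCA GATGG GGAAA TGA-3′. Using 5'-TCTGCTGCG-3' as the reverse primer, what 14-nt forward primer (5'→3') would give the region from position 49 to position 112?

The reverse primer's reverse complement CGCAGCAGA matches the template at positions 104–112; the product starts at position 49.
The forward primer is identical to the top strand over positions 49–62: GTCGGCATGTAAAG.

5'-GTCGGCATGTAAAG-3'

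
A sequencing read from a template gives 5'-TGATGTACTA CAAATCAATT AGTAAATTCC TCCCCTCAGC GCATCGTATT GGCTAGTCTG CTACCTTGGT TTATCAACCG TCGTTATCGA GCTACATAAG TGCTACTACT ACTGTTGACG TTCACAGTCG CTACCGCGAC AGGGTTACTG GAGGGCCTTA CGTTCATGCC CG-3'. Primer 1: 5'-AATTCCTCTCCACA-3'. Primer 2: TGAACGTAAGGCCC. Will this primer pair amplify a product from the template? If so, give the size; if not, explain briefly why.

No product — primer 1 has no binding site in the template.

Primer 1 (AATTCCTCTCCACA) does not match the top strand, and its reverse complement TGTGGAGAGGAATT does not match either.
With no annealing site for primer 1, no amplification occurs.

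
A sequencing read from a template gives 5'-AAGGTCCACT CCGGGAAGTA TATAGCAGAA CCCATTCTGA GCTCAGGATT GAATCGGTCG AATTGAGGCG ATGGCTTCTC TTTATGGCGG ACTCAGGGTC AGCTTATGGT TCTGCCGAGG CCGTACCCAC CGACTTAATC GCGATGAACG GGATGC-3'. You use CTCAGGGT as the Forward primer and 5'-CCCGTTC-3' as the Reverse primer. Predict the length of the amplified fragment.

The forward primer matches the template at positions 92–99.
The reverse primer's reverse complement is GAACGGG, which matches the template at positions 146–152.
The product runs from position 92 to position 152, so its length is 152 − 92 + 1 = 61 bp.

61 bp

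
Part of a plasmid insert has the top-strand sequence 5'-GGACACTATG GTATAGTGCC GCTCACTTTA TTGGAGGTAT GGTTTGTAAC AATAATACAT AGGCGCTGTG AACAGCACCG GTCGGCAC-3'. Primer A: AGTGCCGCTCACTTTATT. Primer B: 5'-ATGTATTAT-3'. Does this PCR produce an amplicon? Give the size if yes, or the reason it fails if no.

Primer A (AGTGCCGCTCACTTTATT) matches the top strand at positions 15–32; it acts as a forward primer.
Primer B's reverse complement is ATAATACAT, matching the top strand at positions 52–60; it acts as a reverse primer.
The 3' ends face each other across positions 15–60, giving a 46 bp product.

Yes — a 46 bp product.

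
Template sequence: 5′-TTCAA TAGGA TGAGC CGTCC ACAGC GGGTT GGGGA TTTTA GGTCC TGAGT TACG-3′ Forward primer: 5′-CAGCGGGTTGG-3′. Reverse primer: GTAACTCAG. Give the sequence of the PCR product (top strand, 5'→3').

The forward primer matches the template at positions 22–32.
The reverse primer's reverse complement is CTGAGTTAC, which matches the template at positions 45–53.
The product is the template from position 22 through 53 (32 bp).

5'-CAGCGGGTTGGGGATTTTAGGTCCTGAGTTAC-3'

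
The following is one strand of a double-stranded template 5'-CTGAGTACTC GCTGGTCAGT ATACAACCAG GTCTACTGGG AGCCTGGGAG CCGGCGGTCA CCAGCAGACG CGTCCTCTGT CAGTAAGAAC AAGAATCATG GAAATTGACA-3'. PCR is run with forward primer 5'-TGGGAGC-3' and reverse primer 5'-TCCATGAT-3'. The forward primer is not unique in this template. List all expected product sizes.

66 bp, 58 bp

The forward primer TGGGAGC matches the top strand at positions 37–43, 45–51.
The reverse primer's reverse complement is ATCATGGA, matching at positions 95–102.
Each forward site pairs with the reverse site to give a product ending at position 102: sizes 66, 58 bp.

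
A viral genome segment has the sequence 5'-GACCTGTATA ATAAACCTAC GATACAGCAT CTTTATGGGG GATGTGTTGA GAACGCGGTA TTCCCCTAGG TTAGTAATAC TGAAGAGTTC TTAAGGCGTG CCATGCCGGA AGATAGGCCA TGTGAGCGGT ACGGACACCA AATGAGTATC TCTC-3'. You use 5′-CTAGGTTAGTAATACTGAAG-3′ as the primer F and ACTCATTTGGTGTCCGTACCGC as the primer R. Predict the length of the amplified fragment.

82 bp

Scanning the template, CTAGGTTAGTAATACTGAAG occurs at positions 66–85; this primer anneals to the bottom strand there with its 3' end pointing downstream.
The reverse primer's reverse complement is GCGGTACGGACACCAAATGAGT, which matches the template at positions 126–147.
Product length = (reverse-primer end) − (forward-primer start) + 1 = 147 − 66 + 1 = 82 bp.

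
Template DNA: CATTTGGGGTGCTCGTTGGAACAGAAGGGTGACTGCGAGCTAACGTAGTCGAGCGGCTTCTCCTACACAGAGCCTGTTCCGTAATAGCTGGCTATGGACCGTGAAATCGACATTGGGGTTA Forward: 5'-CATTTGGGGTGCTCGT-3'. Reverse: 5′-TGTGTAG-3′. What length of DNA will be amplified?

69 bp

The forward primer matches the template at positions 1–16.
The reverse primer's reverse complement is CTACACA, which matches the template at positions 63–69.
Product length = (reverse-primer end) − (forward-primer start) + 1 = 69 − 1 + 1 = 69 bp.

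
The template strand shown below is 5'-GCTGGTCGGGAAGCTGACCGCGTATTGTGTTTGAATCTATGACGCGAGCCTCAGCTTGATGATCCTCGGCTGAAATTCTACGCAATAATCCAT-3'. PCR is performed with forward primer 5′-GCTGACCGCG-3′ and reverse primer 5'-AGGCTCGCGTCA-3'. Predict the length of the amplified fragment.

Forward primer GCTGACCGCG is found on the top strand at positions 13–22.
Taking the reverse complement of AGGCTCGCGTCA gives TGACGCGAGCCT, found at positions 40–51 on the template; the primer anneals here to the top strand with its 3' end pointing upstream.
Product length = (reverse-primer end) − (forward-primer start) + 1 = 51 − 13 + 1 = 39 bp.

39 bp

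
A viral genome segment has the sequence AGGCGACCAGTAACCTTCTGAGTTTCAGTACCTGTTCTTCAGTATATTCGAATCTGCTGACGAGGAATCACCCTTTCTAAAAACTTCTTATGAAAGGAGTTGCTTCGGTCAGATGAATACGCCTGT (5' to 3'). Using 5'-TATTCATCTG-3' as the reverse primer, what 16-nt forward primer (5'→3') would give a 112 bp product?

The reverse primer's reverse complement CAGATGAATA matches the template at positions 110–119, so the product ends at position 119.
A 112 bp product then starts at position 119 − 112 + 1 = 8.
The forward primer is identical to the top strand there: CAGTAACCTTCTGAGT.

5'-CAGTAACCTTCTGAGT-3'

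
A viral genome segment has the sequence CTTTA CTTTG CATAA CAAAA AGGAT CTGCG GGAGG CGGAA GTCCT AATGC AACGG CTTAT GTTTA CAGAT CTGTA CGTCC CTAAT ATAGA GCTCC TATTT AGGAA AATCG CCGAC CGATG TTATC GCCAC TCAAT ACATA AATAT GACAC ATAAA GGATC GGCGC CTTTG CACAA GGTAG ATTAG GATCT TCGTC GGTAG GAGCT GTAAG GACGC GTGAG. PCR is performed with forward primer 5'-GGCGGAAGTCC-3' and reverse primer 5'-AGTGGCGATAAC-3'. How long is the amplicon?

Scanning the template, GGCGGAAGTCC occurs at positions 34–44; this primer anneals to the bottom strand there with its 3' end pointing downstream.
The reverse primer's reverse complement is GTTATCGCCACT, which matches the template at positions 120–131.
Amplicon spans positions 34–131: 98 bp.

98 bp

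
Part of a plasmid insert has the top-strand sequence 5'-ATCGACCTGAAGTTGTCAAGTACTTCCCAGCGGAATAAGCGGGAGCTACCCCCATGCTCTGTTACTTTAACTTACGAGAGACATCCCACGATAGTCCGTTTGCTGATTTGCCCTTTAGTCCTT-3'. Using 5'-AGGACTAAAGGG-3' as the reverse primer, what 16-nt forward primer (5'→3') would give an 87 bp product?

5'-TAAGCGGGAGCTACCC-3'

The reverse primer's reverse complement CCCTTTAGTCCT matches the template at positions 111–122, so the product ends at position 122.
An 87 bp product then starts at position 122 − 87 + 1 = 36.
The forward primer is identical to the top strand there: TAAGCGGGAGCTACCC.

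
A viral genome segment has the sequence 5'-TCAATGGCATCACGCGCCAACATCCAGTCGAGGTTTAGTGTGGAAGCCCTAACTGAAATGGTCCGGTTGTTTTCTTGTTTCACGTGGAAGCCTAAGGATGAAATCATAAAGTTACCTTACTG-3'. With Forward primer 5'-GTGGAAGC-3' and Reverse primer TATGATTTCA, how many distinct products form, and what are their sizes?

Two products: 69 bp, 25 bp

The forward primer GTGGAAGC matches the top strand at positions 40–47, 84–91.
The reverse primer's reverse complement is TGAAATCATA, matching at positions 99–108.
Each forward site pairs with the reverse site to give a product ending at position 108: sizes 69, 25 bp.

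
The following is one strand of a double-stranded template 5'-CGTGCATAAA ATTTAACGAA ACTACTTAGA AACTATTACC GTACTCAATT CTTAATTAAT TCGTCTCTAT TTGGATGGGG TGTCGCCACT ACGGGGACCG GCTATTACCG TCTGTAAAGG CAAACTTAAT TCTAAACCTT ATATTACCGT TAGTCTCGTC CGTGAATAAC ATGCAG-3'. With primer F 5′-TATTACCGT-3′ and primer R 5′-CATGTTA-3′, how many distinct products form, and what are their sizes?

Three products: 140 bp, 71 bp, 32 bp

The forward primer TATTACCGT matches the top strand at positions 34–42, 103–111, 142–150.
The reverse primer's reverse complement is TAACATG, matching at positions 167–173.
Each forward site pairs with the reverse site to give a product ending at position 173: sizes 140, 71, 32 bp.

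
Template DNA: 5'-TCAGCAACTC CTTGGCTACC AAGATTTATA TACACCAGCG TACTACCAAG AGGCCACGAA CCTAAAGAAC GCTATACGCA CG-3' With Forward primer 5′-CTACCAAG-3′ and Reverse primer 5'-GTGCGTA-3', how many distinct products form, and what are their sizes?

Two products: 66 bp, 39 bp

The forward primer CTACCAAG matches the top strand at positions 16–23, 43–50.
The reverse primer's reverse complement is TACGCAC, matching at positions 75–81.
Each forward site pairs with the reverse site to give a product ending at position 81: sizes 66, 39 bp.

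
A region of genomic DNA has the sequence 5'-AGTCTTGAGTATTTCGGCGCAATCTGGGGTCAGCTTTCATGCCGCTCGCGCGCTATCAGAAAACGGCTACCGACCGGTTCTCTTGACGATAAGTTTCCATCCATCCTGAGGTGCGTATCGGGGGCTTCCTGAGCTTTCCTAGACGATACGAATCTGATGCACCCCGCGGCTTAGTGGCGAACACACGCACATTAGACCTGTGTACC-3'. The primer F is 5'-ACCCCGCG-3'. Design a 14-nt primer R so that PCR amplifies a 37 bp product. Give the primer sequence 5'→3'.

5'-GTCTAATGTGCGTG-3'

The forward primer binds at positions 161–168, so a 37 bp product ends at position 161 + 37 − 1 = 197.
The reverse primer anneals to the top strand over positions 184–197, i.e. to CACGCACATTAGAC.
Its sequence written 5'→3' is the reverse complement: GTCTAATGTGCGTG.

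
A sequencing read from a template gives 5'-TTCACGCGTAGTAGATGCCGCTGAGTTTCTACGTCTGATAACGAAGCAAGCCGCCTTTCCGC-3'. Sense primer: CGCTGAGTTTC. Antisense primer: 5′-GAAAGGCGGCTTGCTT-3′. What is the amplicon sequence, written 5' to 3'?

Forward primer CGCTGAGTTTC is found on the top strand at positions 19–29.
The reverse primer's reverse complement is AAGCAAGCCGCCTTTC, which matches the template at positions 44–59.
The product is the template from position 19 through 59 (41 bp).

5'-CGCTGAGTTTCTACGTCTGATAACGAAGCAAGCCGCCTTTC-3'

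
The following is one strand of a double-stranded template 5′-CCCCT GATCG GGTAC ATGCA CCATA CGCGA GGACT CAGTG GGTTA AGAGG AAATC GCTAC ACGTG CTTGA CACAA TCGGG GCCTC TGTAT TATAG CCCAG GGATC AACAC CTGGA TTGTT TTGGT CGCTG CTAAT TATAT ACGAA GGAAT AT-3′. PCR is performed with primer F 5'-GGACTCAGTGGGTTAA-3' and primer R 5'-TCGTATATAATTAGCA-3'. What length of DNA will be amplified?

114 bp

Forward primer GGACTCAGTGGGTTAA is found on the top strand at positions 31–46.
The reverse primer's reverse complement is TGCTAATTATATACGA, which matches the template at positions 129–144.
Product length = (reverse-primer end) − (forward-primer start) + 1 = 144 − 31 + 1 = 114 bp.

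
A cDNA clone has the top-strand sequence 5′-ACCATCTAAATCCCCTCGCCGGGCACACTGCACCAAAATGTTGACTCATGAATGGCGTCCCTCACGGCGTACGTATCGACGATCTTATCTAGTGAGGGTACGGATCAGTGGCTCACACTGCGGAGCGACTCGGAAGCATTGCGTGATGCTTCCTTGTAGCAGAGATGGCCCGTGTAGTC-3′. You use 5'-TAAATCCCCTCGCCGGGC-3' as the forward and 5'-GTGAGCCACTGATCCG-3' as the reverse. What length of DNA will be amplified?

Forward primer TAAATCCCCTCGCCGGGC is found on the top strand at positions 7–24.
Reverse complement of the reverse primer: CGGATCAGTGGCTCAC. This occurs on the top strand at positions 101–116.
Product length = (reverse-primer end) − (forward-primer start) + 1 = 116 − 7 + 1 = 110 bp.

110 bp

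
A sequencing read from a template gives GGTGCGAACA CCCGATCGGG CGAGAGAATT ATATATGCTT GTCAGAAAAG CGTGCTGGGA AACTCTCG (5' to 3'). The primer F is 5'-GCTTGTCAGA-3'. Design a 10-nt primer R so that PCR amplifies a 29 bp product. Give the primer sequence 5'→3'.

The forward primer binds at positions 37–46, so a 29 bp product ends at position 37 + 29 − 1 = 65.
The reverse primer anneals to the top strand over positions 56–65, i.e. to TGGGAAACTC.
Its sequence written 5'→3' is the reverse complement: GAGTTTCCCA.

5'-GAGTTTCCCA-3'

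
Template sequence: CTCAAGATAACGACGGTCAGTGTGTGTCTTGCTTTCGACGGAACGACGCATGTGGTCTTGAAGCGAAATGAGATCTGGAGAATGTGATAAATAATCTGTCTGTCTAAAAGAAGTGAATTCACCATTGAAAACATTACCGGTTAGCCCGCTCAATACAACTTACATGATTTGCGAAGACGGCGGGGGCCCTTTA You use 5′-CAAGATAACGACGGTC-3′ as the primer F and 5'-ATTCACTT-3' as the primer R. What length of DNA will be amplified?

116 bp

Forward primer CAAGATAACGACGGTC is found on the top strand at positions 3–18.
Taking the reverse complement of ATTCACTT gives AAGTGAAT, found at positions 111–118 on the template; the primer anneals here to the top strand with its 3' end pointing upstream.
The product runs from position 3 to position 118, so its length is 118 − 3 + 1 = 116 bp.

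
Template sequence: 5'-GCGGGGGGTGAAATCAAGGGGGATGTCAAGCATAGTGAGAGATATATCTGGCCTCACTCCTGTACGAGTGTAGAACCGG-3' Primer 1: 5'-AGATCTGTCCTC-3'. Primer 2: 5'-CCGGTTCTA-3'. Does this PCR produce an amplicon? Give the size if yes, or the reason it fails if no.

No product — primer 1 has no binding site in the template.

Primer 1 (AGATCTGTCCTC) does not match the top strand, and its reverse complement GAGGACAGATCT does not match either.
With no annealing site for primer 1, no amplification occurs.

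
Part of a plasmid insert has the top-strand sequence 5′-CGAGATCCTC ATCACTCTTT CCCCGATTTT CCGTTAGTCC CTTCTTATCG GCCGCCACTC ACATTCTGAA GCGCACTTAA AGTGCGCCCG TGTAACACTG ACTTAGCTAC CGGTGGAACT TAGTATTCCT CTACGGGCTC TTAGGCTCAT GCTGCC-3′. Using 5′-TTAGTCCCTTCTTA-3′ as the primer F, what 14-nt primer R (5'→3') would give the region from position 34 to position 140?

The product's 3' end on the top strand is position 140.
The reverse primer anneals to the top strand over positions 127–140, i.e. to TCCTCTACGGGCTC.
Its sequence written 5'→3' is the reverse complement: GAGCCCGTAGAGGA.

5'-GAGCCCGTAGAGGA-3'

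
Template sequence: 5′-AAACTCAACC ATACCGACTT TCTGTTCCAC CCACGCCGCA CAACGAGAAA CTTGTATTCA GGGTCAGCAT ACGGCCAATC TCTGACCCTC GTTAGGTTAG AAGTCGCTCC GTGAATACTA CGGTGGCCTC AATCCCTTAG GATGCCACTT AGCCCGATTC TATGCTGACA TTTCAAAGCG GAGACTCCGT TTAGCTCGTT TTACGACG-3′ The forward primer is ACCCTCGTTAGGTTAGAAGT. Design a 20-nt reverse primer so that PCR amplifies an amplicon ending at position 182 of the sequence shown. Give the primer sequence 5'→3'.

The forward primer binds at positions 85–104; the product's 3' end on the top strand is position 182.
The reverse primer anneals to the top strand over positions 163–182, i.e. to TGCTGACATTTCAAAGCGGA.
Its sequence written 5'→3' is the reverse complement: TCCGCTTTGAAATGTCAGCA.

5'-TCCGCTTTGAAATGTCAGCA-3'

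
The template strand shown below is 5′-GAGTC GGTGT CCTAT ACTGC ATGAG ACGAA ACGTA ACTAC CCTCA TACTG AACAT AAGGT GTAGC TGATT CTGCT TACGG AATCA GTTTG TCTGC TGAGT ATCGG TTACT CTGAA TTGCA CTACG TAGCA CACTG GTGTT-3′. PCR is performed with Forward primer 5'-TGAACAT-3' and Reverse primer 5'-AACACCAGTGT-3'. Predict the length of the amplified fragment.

Scanning the template, TGAACAT occurs at positions 49–55; this primer anneals to the bottom strand there with its 3' end pointing downstream.
Reverse complement of the reverse primer: ACACTGGTGTT. This occurs on the top strand at positions 130–140.
The product runs from position 49 to position 140, so its length is 140 − 49 + 1 = 92 bp.

92 bp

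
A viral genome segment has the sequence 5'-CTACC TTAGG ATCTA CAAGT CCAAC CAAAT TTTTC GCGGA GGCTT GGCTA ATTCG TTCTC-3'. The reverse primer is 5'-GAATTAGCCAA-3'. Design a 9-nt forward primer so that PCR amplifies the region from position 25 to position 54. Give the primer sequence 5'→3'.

The reverse primer's reverse complement TTGGCTAATTC matches the template at positions 44–54; the product starts at position 25.
The forward primer is identical to the top strand over positions 25–33: CCAAATTTT.

5'-CCAAATTTT-3'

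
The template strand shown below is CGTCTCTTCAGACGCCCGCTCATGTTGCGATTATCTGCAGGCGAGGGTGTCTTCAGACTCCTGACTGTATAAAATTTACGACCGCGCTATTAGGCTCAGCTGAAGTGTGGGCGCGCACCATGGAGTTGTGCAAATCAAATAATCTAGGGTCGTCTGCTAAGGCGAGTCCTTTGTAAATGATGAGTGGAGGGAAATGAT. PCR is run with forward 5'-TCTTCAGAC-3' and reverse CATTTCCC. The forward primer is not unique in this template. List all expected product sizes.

The forward primer TCTTCAGAC matches the top strand at positions 5–13, 50–58.
The reverse primer's reverse complement is GGGAAATG, matching at positions 189–196.
Each forward site pairs with the reverse site to give a product ending at position 196: sizes 192, 147 bp.

192 bp, 147 bp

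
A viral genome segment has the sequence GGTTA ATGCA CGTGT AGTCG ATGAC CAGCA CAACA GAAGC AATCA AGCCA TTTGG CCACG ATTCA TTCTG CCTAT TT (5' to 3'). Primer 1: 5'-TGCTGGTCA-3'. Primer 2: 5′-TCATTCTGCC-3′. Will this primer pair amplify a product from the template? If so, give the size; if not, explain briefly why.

No product — the primers' 3' ends point away from each other.

Primer 1 (TGCTGGTCA) has reverse complement TGACCAGCA, which matches the top strand at positions 22–30; primer 1 anneals to the top strand there with its 3' end pointing upstream toward position 22.
Primer 2 (TCATTCTGCC) matches the top strand directly at positions 63–72; it anneals to the bottom strand with its 3' end pointing downstream toward position 72.
The 3' ends diverge (primer 1 extends toward position 1, primer 2 toward position 77), so the primers never converge on a shared product.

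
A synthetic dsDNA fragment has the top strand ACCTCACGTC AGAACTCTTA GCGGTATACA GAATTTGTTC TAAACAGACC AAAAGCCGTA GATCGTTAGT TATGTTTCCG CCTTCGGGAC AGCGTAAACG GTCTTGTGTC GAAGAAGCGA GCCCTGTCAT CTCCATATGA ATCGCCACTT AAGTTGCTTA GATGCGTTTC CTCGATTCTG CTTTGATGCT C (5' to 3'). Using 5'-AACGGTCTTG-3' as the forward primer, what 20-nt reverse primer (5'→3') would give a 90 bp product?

5'-TCAAAGCAGAATCGAGGAAA-3'

The forward primer binds at positions 97–106, so a 90 bp product ends at position 97 + 90 − 1 = 186.
The reverse primer anneals to the top strand over positions 167–186, i.e. to TTTCCTCGATTCTGCTTTGA.
Its sequence written 5'→3' is the reverse complement: TCAAAGCAGAATCGAGGAAA.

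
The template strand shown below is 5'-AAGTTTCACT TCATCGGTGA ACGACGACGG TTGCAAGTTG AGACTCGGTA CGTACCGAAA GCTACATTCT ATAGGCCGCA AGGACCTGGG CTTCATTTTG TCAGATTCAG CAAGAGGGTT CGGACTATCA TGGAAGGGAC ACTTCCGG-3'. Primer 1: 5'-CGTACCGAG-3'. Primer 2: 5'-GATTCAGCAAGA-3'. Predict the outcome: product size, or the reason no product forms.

Primer 1 (CGTACCGAG) has reverse complement CTCGGTACG, which matches the top strand at positions 44–52; primer 1 anneals to the top strand there with its 3' end pointing upstream toward position 44.
Primer 2 (GATTCAGCAAGA) matches the top strand directly at positions 104–115; it anneals to the bottom strand with its 3' end pointing downstream toward position 115.
The 3' ends diverge (primer 1 extends toward position 1, primer 2 toward position 148), so the primers never converge on a shared product.

No product — the primers' 3' ends point away from each other.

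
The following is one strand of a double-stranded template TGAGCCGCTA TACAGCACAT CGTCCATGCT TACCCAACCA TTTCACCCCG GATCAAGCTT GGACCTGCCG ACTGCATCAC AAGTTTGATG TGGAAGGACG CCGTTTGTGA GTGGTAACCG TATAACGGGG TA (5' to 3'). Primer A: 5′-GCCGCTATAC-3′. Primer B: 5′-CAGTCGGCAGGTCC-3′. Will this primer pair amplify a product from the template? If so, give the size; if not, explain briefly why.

Primer A (GCCGCTATAC) matches the top strand at positions 4–13; it acts as a forward primer.
Primer B's reverse complement is GGACCTGCCGACTG, matching the top strand at positions 61–74; it acts as a reverse primer.
The 3' ends face each other across positions 4–74, giving a 71 bp product.

Yes — a 71 bp product.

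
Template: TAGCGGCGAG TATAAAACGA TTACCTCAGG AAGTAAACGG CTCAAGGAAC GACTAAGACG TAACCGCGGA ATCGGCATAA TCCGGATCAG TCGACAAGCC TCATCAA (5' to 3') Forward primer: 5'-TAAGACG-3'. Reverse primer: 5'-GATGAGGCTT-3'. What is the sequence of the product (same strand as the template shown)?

5'-TAAGACGTAACCGCGGAATCGGCATAATCCGGATCAGTCGACAAGCCTCATC-3'

Scanning the template, TAAGACG occurs at positions 54–60; this primer anneals to the bottom strand there with its 3' end pointing downstream.
Taking the reverse complement of GATGAGGCTT gives AAGCCTCATC, found at positions 96–105 on the template; the primer anneals here to the top strand with its 3' end pointing upstream.
The product is the template from position 54 through 105 (52 bp).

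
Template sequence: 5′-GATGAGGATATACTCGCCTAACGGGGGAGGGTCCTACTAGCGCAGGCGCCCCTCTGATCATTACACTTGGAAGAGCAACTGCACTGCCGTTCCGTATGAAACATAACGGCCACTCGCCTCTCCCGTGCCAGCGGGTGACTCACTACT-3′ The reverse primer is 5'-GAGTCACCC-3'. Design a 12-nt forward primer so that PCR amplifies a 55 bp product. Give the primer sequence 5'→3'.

The reverse primer's reverse complement GGGTGACTC matches the template at positions 133–141, so the product ends at position 141.
A 55 bp product then starts at position 141 − 55 + 1 = 87.
The forward primer is identical to the top strand there: CCGTTCCGTATG.

5'-CCGTTCCGTATG-3'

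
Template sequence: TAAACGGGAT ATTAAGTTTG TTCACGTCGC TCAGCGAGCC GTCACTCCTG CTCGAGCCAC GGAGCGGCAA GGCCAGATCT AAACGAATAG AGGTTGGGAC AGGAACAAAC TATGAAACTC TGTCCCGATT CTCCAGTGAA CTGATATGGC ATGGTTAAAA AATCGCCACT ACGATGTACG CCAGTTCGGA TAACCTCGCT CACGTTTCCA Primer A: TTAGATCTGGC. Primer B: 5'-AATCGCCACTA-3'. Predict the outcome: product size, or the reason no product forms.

No product — the primers' 3' ends point away from each other.

Primer A (TTAGATCTGGC) has reverse complement GCCAGATCTAA, which matches the top strand at positions 72–82; primer A anneals to the top strand there with its 3' end pointing upstream toward position 72.
Primer B (AATCGCCACTA) matches the top strand directly at positions 161–171; it anneals to the bottom strand with its 3' end pointing downstream toward position 171.
The 3' ends diverge (primer A extends toward position 1, primer B toward position 210), so the primers never converge on a shared product.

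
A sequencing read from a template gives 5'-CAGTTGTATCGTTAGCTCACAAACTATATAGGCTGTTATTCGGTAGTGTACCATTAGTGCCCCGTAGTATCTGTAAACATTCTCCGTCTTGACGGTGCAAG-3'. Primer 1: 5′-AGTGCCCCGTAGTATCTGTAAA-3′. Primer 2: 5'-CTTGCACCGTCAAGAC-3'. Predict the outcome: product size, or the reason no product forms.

Yes — a 46 bp product.

Primer 1 (AGTGCCCCGTAGTATCTGTAAA) matches the top strand at positions 56–77; it acts as a forward primer.
Primer 2's reverse complement is GTCTTGACGGTGCAAG, matching the top strand at positions 86–101; it acts as a reverse primer.
The 3' ends face each other across positions 56–101, giving a 46 bp product.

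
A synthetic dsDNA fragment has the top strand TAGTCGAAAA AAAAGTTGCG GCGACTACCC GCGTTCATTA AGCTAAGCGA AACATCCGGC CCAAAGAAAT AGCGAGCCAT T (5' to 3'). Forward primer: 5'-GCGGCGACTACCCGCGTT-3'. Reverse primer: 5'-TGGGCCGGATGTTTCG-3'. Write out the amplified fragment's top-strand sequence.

Forward primer GCGGCGACTACCCGCGTT is found on the top strand at positions 18–35.
Taking the reverse complement of TGGGCCGGATGTTTCG gives CGAAACATCCGGCCCA, found at positions 48–63 on the template; the primer anneals here to the top strand with its 3' end pointing upstream.
The product is the template from position 18 through 63 (46 bp).

5'-GCGGCGACTACCCGCGTTCATTAAGCTAAGCGAAACATCCGGCCCA-3'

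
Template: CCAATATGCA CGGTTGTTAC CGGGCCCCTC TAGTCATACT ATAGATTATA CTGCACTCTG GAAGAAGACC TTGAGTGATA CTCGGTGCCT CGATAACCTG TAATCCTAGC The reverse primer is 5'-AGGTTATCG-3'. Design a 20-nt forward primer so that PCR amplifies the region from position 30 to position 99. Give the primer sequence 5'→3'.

The reverse primer's reverse complement CGATAACCT matches the template at positions 91–99; the product starts at position 30.
The forward primer is identical to the top strand over positions 30–49: CTAGTCATACTATAGATTAT.

5'-CTAGTCATACTATAGATTAT-3'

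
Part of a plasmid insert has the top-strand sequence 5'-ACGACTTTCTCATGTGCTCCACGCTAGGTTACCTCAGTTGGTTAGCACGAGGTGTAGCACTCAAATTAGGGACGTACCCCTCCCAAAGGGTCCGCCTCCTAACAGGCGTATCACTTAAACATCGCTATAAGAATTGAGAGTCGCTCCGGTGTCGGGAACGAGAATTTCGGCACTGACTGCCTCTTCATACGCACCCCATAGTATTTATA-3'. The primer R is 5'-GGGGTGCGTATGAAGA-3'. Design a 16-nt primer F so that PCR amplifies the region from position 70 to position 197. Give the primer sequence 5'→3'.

5'-GGACGTACCCCTCCCA-3'

The reverse primer's reverse complement TCTTCATACGCACCCC matches the template at positions 182–197; the product starts at position 70.
The forward primer is identical to the top strand over positions 70–85: GGACGTACCCCTCCCA.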